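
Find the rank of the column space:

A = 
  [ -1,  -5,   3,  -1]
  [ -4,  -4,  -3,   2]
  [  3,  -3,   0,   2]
Row reduce:
R2 → R2 - (4)·R1
R3 → R3 + (3)·R1
R3 → R3 + (9/8)·R2
REF = 
  [   -1,    -5,     3,    -1]
  [    0,    16,   -15,     6]
  [    0,     0, -63/8,  23/4]
Pivot columns: 1, 2, 3 → 3 pivots.
dim(Col(A)) = number of pivot columns = 3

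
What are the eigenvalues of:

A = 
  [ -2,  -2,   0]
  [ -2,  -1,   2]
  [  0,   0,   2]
Characteristic polynomial: det(λI - A) = λ³ + λ² - 8λ + 4
Testing integer divisors of the constant term: p(2) = 0, so (λ - 2) is a factor:
p(λ) = (λ - 2)(λ² + 3λ - 2)
λ² + 3λ - 2 = 0  ⇒  λ = (-3 ± √((3)² - 4·(-2)))/2 = (-3 ± √(17))/2
  = (-3 + √17)/2,  (-3 - √17)/2

λ = 2, (-3 + √17)/2, (-3 - √17)/2  (≈ 2, 0.5616, -3.562)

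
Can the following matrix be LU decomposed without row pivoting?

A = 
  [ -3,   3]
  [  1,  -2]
Yes.
A[1,1] = -3 ≠ 0, so Gaussian elimination proceeds without a row swap: multiplier ℓ₂₁ = (1)/(-3) = -1/3, and U[2,2] = -2 - (-1/3)(3) = -1.
L = 
  [   1,    0]
  [-1/3,    1]
U = 
  [ -3,   3]
  [  0,  -1]
Check row 2 of LU: [(-1/3)(-3), (-1/3)(3) + (-1)] = [1, -2] = row 2 of A ✓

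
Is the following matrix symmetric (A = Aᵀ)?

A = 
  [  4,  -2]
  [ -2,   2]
Yes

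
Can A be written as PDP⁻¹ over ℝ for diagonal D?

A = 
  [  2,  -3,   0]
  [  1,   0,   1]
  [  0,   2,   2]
No

Characteristic polynomial: det(λI - A) = λ³ - 4λ² + 5λ - 2
Testing integer divisors of the constant term: p(1) = 0, so (λ - 1) is a factor:
p(λ) = (λ - 1)(λ² - 3λ + 2)
λ² - 3λ + 2 = (λ - 1)(λ - 2)
Eigenvalues: 1, 2, 1
λ=1: alg. mult. = 2, geom. mult. = 3 - rank(A - (1)I) = 3 - 2 = 1
λ=2: alg. mult. = 1, geom. mult. = 3 - rank(A - (2)I) = 3 - 2 = 1
Sum of geometric multiplicities = 2 < n = 3, so there aren't enough independent eigenvectors.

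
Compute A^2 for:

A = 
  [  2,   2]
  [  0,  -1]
A² = A·A:
A²[1,1] = (2)(2) + (2)(0) = 4
A²[1,2] = (2)(2) + (2)(-1) = 2
A²[2,1] = (0)(2) + (-1)(0) = 0
A²[2,2] = (0)(2) + (-1)(-1) = 1
A² = 
  [  4,   2]
  [  0,   1]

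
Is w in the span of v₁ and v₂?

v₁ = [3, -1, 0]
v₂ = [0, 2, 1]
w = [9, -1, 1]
Yes

Form the augmented matrix and row-reduce:
[v₁|v₂|w] = 
  [  3,   0,   9]
  [ -1,   2,  -1]
  [  0,   1,   1]
R2 → R2 + (1/3)·R1
R3 → R3 - (1/2)·R2
REF = 
  [  3,   0,   9]
  [  0,   2,   2]
  [  0,   0,   0]

No row of the form [0 0 | nonzero], so the system is consistent. Back-substitution gives c₁ = 3, c₂ = 1: w = (3)·v₁ + (1)·v₂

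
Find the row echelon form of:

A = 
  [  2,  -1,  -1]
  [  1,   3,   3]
Row operations:
R2 → R2 - (1/2)·R1

Resulting echelon form:
REF = 
  [  2,  -1,  -1]
  [  0, 7/2, 7/2]

Rank = 2 (number of non-zero pivot rows).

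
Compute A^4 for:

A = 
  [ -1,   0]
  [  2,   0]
A^4 = 
  [  1,   0]
  [ -2,   0]

A² = A·A:
A²[1,1] = (-1)(-1) + (0)(2) = 1
A²[1,2] = (-1)(0) + (0)(0) = 0
A²[2,1] = (2)(-1) + (0)(2) = -2
A²[2,2] = (2)(0) + (0)(0) = 0
A² = 
  [  1,   0]
  [ -2,   0]

A^3 = A^2·A:
A^3[1,1] = (1)(-1) + (0)(2) = -1
A^3[1,2] = (1)(0) + (0)(0) = 0
A^3[2,1] = (-2)(-1) + (0)(2) = 2
A^3[2,2] = (-2)(0) + (0)(0) = 0
A^3 = 
  [ -1,   0]
  [  2,   0]

A^4 = A^3·A:
A^4[1,1] = (-1)(-1) + (0)(2) = 1
A^4[1,2] = (-1)(0) + (0)(0) = 0
A^4[2,1] = (2)(-1) + (0)(2) = -2
A^4[2,2] = (2)(0) + (0)(0) = 0
A^4 = 
  [  1,   0]
  [ -2,   0]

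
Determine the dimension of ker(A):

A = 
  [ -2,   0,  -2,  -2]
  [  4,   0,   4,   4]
nullity(A) = 3

Row reduce:
R2 → R2 + (2)·R1
REF = 
  [ -2,   0,  -2,  -2]
  [  0,   0,   0,   0]
Pivot columns: 1 → 1 pivot.
rank(A) = 1, so nullity(A) = 4 - 1 = 3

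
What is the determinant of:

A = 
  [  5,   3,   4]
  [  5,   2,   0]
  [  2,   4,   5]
39

Cofactor expansion along row 1:
det(A) = (5)·((2)(5) - (0)(4)) - (3)·((5)(5) - (0)(2)) + (4)·((5)(4) - (2)(2))
  = (5)(10) - (3)(25) + (4)(16)
  = 39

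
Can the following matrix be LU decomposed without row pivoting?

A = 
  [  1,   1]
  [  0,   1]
Yes.
A[1,1] = 1 ≠ 0, so Gaussian elimination proceeds without a row swap: multiplier ℓ₂₁ = (0)/(1) = 0, and U[2,2] = 1 - (0)(1) = 1.
L = 
  [  1,   0]
  [  0,   1]
U = 
  [  1,   1]
  [  0,   1]
Check row 2 of LU: [(0)(1), (0)(1) + 1] = [0, 1] = row 2 of A ✓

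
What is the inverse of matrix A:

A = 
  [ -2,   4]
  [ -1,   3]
det(A) = (-2)(3) - (4)(-1) = -2
For a 2×2 matrix, A⁻¹ = (1/det(A)) · [[d, -b], [-c, a]]
    = (-1/2) · [[3, -4], [1, -2]]

A⁻¹ = 
  [-3/2,    2]
  [-1/2,    1]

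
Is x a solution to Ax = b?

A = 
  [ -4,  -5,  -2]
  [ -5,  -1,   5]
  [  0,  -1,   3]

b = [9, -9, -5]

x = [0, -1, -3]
No

Ax = [11, -14, -8] ≠ b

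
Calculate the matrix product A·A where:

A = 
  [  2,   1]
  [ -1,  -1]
A² = A·A:
A²[1,1] = (2)(2) + (1)(-1) = 3
A²[1,2] = (2)(1) + (1)(-1) = 1
A²[2,1] = (-1)(2) + (-1)(-1) = -1
A²[2,2] = (-1)(1) + (-1)(-1) = 0
A² = 
  [  3,   1]
  [ -1,   0]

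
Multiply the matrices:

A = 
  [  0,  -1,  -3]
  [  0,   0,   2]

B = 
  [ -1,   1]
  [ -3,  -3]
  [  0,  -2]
AB = 
  [  3,   9]
  [  0,  -4]

A is 2×3 and B is 3×2, so AB is 2×2. Each entry is (row of A)·(column of B):
AB[1,1] = (0)(-1) + (-1)(-3) + (-3)(0) = 3
AB[1,2] = (0)(1) + (-1)(-3) + (-3)(-2) = 9
AB[2,1] = (0)(-1) + (0)(-3) + (2)(0) = 0
AB[2,2] = (0)(1) + (0)(-3) + (2)(-2) = -4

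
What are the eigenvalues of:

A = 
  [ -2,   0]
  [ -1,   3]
tr(A) = 1, det(A) = -6
Characteristic polynomial: λ² - tr(A)λ + det(A) = λ² - λ - 6
λ² - λ - 6 = (λ + 2)(λ - 3)

λ = 3, -2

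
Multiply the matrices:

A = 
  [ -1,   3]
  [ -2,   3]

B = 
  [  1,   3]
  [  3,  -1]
A is 2×2 and B is 2×2, so AB is 2×2. Each entry is (row of A)·(column of B):
AB[1,1] = (-1)(1) + (3)(3) = 8
AB[1,2] = (-1)(3) + (3)(-1) = -6
AB[2,1] = (-2)(1) + (3)(3) = 7
AB[2,2] = (-2)(3) + (3)(-1) = -9

AB = 
  [  8,  -6]
  [  7,  -9]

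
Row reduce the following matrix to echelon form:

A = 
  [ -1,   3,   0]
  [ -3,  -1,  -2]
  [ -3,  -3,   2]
Row operations:
R2 → R2 - (3)·R1
R3 → R3 - (3)·R1
R3 → R3 - (6/5)·R2

Resulting echelon form:
REF = 
  [  -1,    3,    0]
  [   0,  -10,   -2]
  [   0,    0, 22/5]

Rank = 3 (number of non-zero pivot rows).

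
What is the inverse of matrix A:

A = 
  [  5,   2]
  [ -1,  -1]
det(A) = (5)(-1) - (2)(-1) = -3
For a 2×2 matrix, A⁻¹ = (1/det(A)) · [[d, -b], [-c, a]]
    = (-1/3) · [[-1, -2], [1, 5]]

A⁻¹ = 
  [ 1/3,  2/3]
  [-1/3, -5/3]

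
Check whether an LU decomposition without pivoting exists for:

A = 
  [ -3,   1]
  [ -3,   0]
Yes.
A[1,1] = -3 ≠ 0, so Gaussian elimination proceeds without a row swap: multiplier ℓ₂₁ = (-3)/(-3) = 1, and U[2,2] = 0 - (1)(1) = -1.
L = 
  [  1,   0]
  [  1,   1]
U = 
  [ -3,   1]
  [  0,  -1]
Check row 2 of LU: [(1)(-3), (1)(1) + (-1)] = [-3, 0] = row 2 of A ✓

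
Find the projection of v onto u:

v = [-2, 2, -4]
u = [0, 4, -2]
v·u = (-2)(0) + (2)(4) + (-4)(-2) = 16
u·u = (0)² + (4)² + (-2)² = 20
proj_u(v) = (v·u / u·u) × u = (16/20) × u = (4/5) × u

proj_u(v) = [0, 16/5, -8/5]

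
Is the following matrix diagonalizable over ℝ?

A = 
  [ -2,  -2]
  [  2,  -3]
No

tr(A) = -5, det(A) = 10
Characteristic polynomial: λ² - tr(A)λ + det(A) = λ² + 5λ + 10
λ² + 5λ + 10 = 0  ⇒  λ = (-5 ± √((5)² - 4·(10)))/2 = (-5 ± √(-15))/2
  = (-5 + i√15)/2,  (-5 - i√15)/2
Eigenvalues: (-5 + i√15)/2, (-5 - i√15)/2  (≈ -2.5 + 1.936i, -2.5 - 1.936i)
Has complex eigenvalues (not diagonalizable over ℝ).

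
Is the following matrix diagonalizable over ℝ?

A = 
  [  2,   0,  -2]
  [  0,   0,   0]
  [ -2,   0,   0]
Yes

Characteristic polynomial: det(λI - A) = λ³ - 2λ² - 4λ
The constant term is 0, so λ = 0 is a root: p(λ) = λ(λ² - 2λ - 4)
λ² - 2λ - 4 = 0  ⇒  λ = (2 ± √((-2)² - 4·(-4)))/2 = (2 ± √(20))/2
  = 1 + √5,  1 - √5
Eigenvalues: 0, 1 + √5, 1 - √5  (≈ 0, 3.236, -1.236)
The two irrational eigenvalues are distinct (simple), so each has alg. mult. = geom. mult. = 1.
λ=0: alg. mult. = 1, geom. mult. = 3 - rank(A - (0)I) = 3 - 2 = 1
Sum of geometric multiplicities equals n, so A has n independent eigenvectors.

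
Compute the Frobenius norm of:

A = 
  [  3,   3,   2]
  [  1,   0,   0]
||A||_F = 4.796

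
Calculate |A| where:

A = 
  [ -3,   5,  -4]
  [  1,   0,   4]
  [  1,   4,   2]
Cofactor expansion along row 1:
det(A) = (-3)·((0)(2) - (4)(4)) - (5)·((1)(2) - (4)(1)) + (-4)·((1)(4) - (0)(1))
  = (-3)(-16) - (5)(-2) + (-4)(4)
  = 42

det(A) = 42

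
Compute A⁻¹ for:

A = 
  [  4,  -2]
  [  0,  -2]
det(A) = (4)(-2) - (-2)(0) = -8
For a 2×2 matrix, A⁻¹ = (1/det(A)) · [[d, -b], [-c, a]]
    = (-1/8) · [[-2, 2], [0, 4]]

A⁻¹ = 
  [ 1/4, -1/4]
  [   0, -1/2]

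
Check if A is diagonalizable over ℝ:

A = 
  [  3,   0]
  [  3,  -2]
Yes

tr(A) = 1, det(A) = -6
Characteristic polynomial: λ² - tr(A)λ + det(A) = λ² - λ - 6
λ² - λ - 6 = (λ + 2)(λ - 3)
Eigenvalues: 3, -2
λ=-2: alg. mult. = 1, geom. mult. = 2 - rank(A - (-2)I) = 2 - 1 = 1
λ=3: alg. mult. = 1, geom. mult. = 2 - rank(A - (3)I) = 2 - 1 = 1
Sum of geometric multiplicities equals n, so A has n independent eigenvectors.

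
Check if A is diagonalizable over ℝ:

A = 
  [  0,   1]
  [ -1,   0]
No

tr(A) = 0, det(A) = 1
Characteristic polynomial: λ² - tr(A)λ + det(A) = λ² + 1
λ² + 1 = 0  ⇒  λ = (0 ± √((0)² - 4·(1)))/2 = (0 ± √(-4))/2
  = i,  -i
Eigenvalues: i, -i  (≈ 0 + 1i, 0 - 1i)
Has complex eigenvalues (not diagonalizable over ℝ).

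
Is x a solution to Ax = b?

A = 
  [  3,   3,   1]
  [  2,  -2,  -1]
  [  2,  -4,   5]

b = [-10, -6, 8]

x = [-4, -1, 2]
No

Ax = [-13, -8, 6] ≠ b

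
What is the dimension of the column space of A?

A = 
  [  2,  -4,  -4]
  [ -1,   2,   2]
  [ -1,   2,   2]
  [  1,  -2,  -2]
Row reduce:
R2 → R2 + (1/2)·R1
R3 → R3 + (1/2)·R1
R4 → R4 - (1/2)·R1
REF = 
  [  2,  -4,  -4]
  [  0,   0,   0]
  [  0,   0,   0]
  [  0,   0,   0]
Pivot columns: 1 → 1 pivot.
dim(Col(A)) = number of pivot columns = 1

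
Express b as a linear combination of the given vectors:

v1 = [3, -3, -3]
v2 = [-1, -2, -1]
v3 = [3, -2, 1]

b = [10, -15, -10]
c1 = 3, c2 = 2, c3 = 1

b = 3·v1 + 2·v2 + 1·v3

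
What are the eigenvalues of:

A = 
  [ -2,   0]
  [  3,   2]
λ = 2, -2

tr(A) = 0, det(A) = -4
Characteristic polynomial: λ² - tr(A)λ + det(A) = λ² - 4
λ² - 4 = (λ + 2)(λ - 2)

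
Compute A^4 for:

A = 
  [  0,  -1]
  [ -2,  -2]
A^4 = 
  [ 12,  16]
  [ 32,  44]

A² = A·A:
A²[1,1] = (0)(0) + (-1)(-2) = 2
A²[1,2] = (0)(-1) + (-1)(-2) = 2
A²[2,1] = (-2)(0) + (-2)(-2) = 4
A²[2,2] = (-2)(-1) + (-2)(-2) = 6
A² = 
  [  2,   2]
  [  4,   6]

A^3 = A^2·A:
A^3[1,1] = (2)(0) + (2)(-2) = -4
A^3[1,2] = (2)(-1) + (2)(-2) = -6
A^3[2,1] = (4)(0) + (6)(-2) = -12
A^3[2,2] = (4)(-1) + (6)(-2) = -16
A^3 = 
  [ -4,  -6]
  [-12, -16]

A^4 = A^3·A:
A^4[1,1] = (-4)(0) + (-6)(-2) = 12
A^4[1,2] = (-4)(-1) + (-6)(-2) = 16
A^4[2,1] = (-12)(0) + (-16)(-2) = 32
A^4[2,2] = (-12)(-1) + (-16)(-2) = 44
A^4 = 
  [ 12,  16]
  [ 32,  44]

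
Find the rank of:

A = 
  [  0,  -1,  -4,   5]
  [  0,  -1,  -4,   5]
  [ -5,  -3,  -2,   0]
Row reduce:
Swap R1 ↔ R3
R3 → R3 - (1)·R2
REF = 
  [ -5,  -3,  -2,   0]
  [  0,  -1,  -4,   5]
  [  0,   0,   0,   0]
Pivot columns: 1, 2 → 2 pivots.

rank(A) = 2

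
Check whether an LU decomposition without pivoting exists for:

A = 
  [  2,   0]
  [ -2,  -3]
Yes.
A[1,1] = 2 ≠ 0, so Gaussian elimination proceeds without a row swap: multiplier ℓ₂₁ = (-2)/(2) = -1, and U[2,2] = -3 - (-1)(0) = -3.
L = 
  [  1,   0]
  [ -1,   1]
U = 
  [  2,   0]
  [  0,  -3]
Check row 2 of LU: [(-1)(2), (-1)(0) + (-3)] = [-2, -3] = row 2 of A ✓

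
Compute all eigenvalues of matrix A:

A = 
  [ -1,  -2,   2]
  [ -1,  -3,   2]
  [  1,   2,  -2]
λ = 0, -3 + √6, -3 - √6  (≈ 0, -0.5505, -5.449)

Characteristic polynomial: det(λI - A) = λ³ + 6λ² + 3λ
The constant term is 0, so λ = 0 is a root: p(λ) = λ(λ² + 6λ + 3)
λ² + 6λ + 3 = 0  ⇒  λ = (-6 ± √((6)² - 4·(3)))/2 = (-6 ± √(24))/2
  = -3 + √6,  -3 - √6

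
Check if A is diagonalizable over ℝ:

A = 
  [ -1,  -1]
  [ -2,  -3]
Yes

tr(A) = -4, det(A) = 1
Characteristic polynomial: λ² - tr(A)λ + det(A) = λ² + 4λ + 1
λ² + 4λ + 1 = 0  ⇒  λ = (-4 ± √((4)² - 4·(1)))/2 = (-4 ± √(12))/2
  = -2 + √3,  -2 - √3
Eigenvalues: -2 + √3, -2 - √3  (≈ -0.2679, -3.732)
The two irrational eigenvalues are distinct (simple), so each has alg. mult. = geom. mult. = 1.
Sum of geometric multiplicities equals n, so A has n independent eigenvectors.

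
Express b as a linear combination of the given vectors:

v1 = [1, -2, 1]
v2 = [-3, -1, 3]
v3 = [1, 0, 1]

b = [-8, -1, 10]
c1 = -1, c2 = 3, c3 = 2

b = -1·v1 + 3·v2 + 2·v3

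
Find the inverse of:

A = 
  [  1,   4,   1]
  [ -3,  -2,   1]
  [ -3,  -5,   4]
det(A) = (1)·((-2)(4) - (1)(-5)) - (4)·((-3)(4) - (1)(-3)) + (1)·((-3)(-5) - (-2)(-3))
  = (1)(-3) - (4)(-9) + (1)(9)
  = 42
det(A) = 42 ≠ 0, so A is invertible.

Cofactors Cᵢⱼ = (-1)ⁱ⁺ʲ·Mᵢⱼ:
C = 
  [ -3,   9,   9]
  [-21,   7,  -7]
  [  6,  -4,  10]

adj(A) = Cᵀ:
adj(A) = 
  [ -3, -21,   6]
  [  9,   7,  -4]
  [  9,  -7,  10]

A⁻¹ = (1/42) · adj(A):
A⁻¹ = 
  [-1/14,  -1/2,   1/7]
  [ 3/14,   1/6, -2/21]
  [ 3/14,  -1/6,  5/21]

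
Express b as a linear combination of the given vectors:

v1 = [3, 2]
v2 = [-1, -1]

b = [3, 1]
c1 = 2, c2 = 3

b = 2·v1 + 3·v2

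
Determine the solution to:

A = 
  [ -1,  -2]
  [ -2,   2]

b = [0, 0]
x = [0, 0]

Row reduce the augmented matrix [A|b]:
R2 → R2 - (2)·R1
REF = 
  [ -1,  -2,   0]
  [  0,   6,   0]

Back-substitution:
x₂ = 0 / 6 = 0
x₁ = (0 - (-2)(0)) / (-1) = 0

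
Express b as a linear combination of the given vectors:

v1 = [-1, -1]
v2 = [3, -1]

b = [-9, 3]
c1 = 0, c2 = -3

b = 0·v1 + -3·v2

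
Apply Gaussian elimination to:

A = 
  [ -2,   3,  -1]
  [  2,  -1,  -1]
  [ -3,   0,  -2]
Row operations:
R2 → R2 + (1)·R1
R3 → R3 - (3/2)·R1
R3 → R3 + (9/4)·R2

Resulting echelon form:
REF = 
  [ -2,   3,  -1]
  [  0,   2,  -2]
  [  0,   0,  -5]

Rank = 3 (number of non-zero pivot rows).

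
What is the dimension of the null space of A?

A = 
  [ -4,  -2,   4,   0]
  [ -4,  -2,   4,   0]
nullity(A) = 3

Row reduce:
R2 → R2 - (1)·R1
REF = 
  [ -4,  -2,   4,   0]
  [  0,   0,   0,   0]
Pivot columns: 1 → 1 pivot.
rank(A) = 1, so nullity(A) = 4 - 1 = 3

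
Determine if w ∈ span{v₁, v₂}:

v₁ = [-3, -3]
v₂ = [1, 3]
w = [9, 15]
Yes

Form the augmented matrix and row-reduce:
[v₁|v₂|w] = 
  [ -3,   1,   9]
  [ -3,   3,  15]
R2 → R2 - (1)·R1
REF = 
  [ -3,   1,   9]
  [  0,   2,   6]

No row of the form [0 0 | nonzero], so the system is consistent. Back-substitution gives c₁ = -2, c₂ = 3: w = (-2)·v₁ + (3)·v₂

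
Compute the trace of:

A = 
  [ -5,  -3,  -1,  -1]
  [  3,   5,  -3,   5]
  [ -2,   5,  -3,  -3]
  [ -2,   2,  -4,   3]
0

tr(A) = -5 + 5 + -3 + 3 = 0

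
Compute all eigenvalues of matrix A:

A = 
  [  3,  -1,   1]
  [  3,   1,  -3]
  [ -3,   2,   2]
λ = 2, 2 + i√11, 2 - i√11  (≈ 2, 2 + 3.317i, 2 - 3.317i)

Characteristic polynomial: det(λI - A) = λ³ - 6λ² + 23λ - 30
Testing integer divisors of the constant term: p(2) = 0, so (λ - 2) is a factor:
p(λ) = (λ - 2)(λ² - 4λ + 15)
λ² - 4λ + 15 = 0  ⇒  λ = (4 ± √((-4)² - 4·(15)))/2 = (4 ± √(-44))/2
  = 2 + i√11,  2 - i√11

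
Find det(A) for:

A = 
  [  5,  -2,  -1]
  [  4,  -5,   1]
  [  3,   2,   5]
Cofactor expansion along row 1:
det(A) = (5)·((-5)(5) - (1)(2)) - (-2)·((4)(5) - (1)(3)) + (-1)·((4)(2) - (-5)(3))
  = (5)(-27) - (-2)(17) + (-1)(23)
  = -124

det(A) = -124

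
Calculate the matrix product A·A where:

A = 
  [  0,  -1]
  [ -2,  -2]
A² = A·A:
A²[1,1] = (0)(0) + (-1)(-2) = 2
A²[1,2] = (0)(-1) + (-1)(-2) = 2
A²[2,1] = (-2)(0) + (-2)(-2) = 4
A²[2,2] = (-2)(-1) + (-2)(-2) = 6
A² = 
  [  2,   2]
  [  4,   6]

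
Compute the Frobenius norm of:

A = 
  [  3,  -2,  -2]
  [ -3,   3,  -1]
||A||_F = 6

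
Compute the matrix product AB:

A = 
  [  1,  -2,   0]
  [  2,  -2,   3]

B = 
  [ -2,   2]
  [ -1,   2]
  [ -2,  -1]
AB = 
  [  0,  -2]
  [ -8,  -3]

A is 2×3 and B is 3×2, so AB is 2×2. Each entry is (row of A)·(column of B):
AB[1,1] = (1)(-2) + (-2)(-1) + (0)(-2) = 0
AB[1,2] = (1)(2) + (-2)(2) + (0)(-1) = -2
AB[2,1] = (2)(-2) + (-2)(-1) + (3)(-2) = -8
AB[2,2] = (2)(2) + (-2)(2) + (3)(-1) = -3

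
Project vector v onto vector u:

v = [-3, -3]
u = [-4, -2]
proj_u(v) = [-18/5, -9/5]

v·u = (-3)(-4) + (-3)(-2) = 18
u·u = (-4)² + (-2)² = 20
proj_u(v) = (v·u / u·u) × u = (18/20) × u = (9/10) × u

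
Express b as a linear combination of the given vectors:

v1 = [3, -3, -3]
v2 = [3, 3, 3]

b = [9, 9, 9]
c1 = 0, c2 = 3

b = 0·v1 + 3·v2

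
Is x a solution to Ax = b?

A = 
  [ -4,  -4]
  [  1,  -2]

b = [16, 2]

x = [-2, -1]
No

Ax = [12, 0] ≠ b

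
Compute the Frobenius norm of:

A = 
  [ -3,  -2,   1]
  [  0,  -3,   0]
||A||_F = 4.796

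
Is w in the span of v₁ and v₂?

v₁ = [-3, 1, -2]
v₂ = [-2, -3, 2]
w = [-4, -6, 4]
Yes

Form the augmented matrix and row-reduce:
[v₁|v₂|w] = 
  [ -3,  -2,  -4]
  [  1,  -3,  -6]
  [ -2,   2,   4]
R2 → R2 + (1/3)·R1
R3 → R3 - (2/3)·R1
R3 → R3 + (10/11)·R2
REF = 
  [   -3,    -2,    -4]
  [    0, -11/3, -22/3]
  [    0,     0,     0]

No row of the form [0 0 | nonzero], so the system is consistent. Back-substitution gives c₁ = 0, c₂ = 2: w = (0)·v₁ + (2)·v₂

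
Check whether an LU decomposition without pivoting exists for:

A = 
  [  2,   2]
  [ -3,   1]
Yes.
A[1,1] = 2 ≠ 0, so Gaussian elimination proceeds without a row swap: multiplier ℓ₂₁ = (-3)/(2) = -3/2, and U[2,2] = 1 - (-3/2)(2) = 4.
L = 
  [   1,    0]
  [-3/2,    1]
U = 
  [  2,   2]
  [  0,   4]
Check row 2 of LU: [(-3/2)(2), (-3/2)(2) + 4] = [-3, 1] = row 2 of A ✓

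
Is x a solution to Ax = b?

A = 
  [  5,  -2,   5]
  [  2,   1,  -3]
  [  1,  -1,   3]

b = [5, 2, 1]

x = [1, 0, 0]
Yes

Ax = [5, 2, 1] = b ✓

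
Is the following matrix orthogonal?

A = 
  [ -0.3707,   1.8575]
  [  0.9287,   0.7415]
No

AᵀA = 
  [  0.9999,   0.0001]
  [  0.0001,   4.0001]
≠ I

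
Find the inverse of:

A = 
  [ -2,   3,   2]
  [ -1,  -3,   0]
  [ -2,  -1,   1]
det(A) = (-2)·((-3)(1) - (0)(-1)) - (3)·((-1)(1) - (0)(-2)) + (2)·((-1)(-1) - (-3)(-2))
  = (-2)(-3) - (3)(-1) + (2)(-5)
  = -1
det(A) = -1 ≠ 0, so A is invertible.

Cofactors Cᵢⱼ = (-1)ⁱ⁺ʲ·Mᵢⱼ:
C = 
  [ -3,   1,  -5]
  [ -5,   2,  -8]
  [  6,  -2,   9]

adj(A) = Cᵀ:
adj(A) = 
  [ -3,  -5,   6]
  [  1,   2,  -2]
  [ -5,  -8,   9]

A⁻¹ = (-1) · adj(A):
A⁻¹ = 
  [  3,   5,  -6]
  [ -1,  -2,   2]
  [  5,   8,  -9]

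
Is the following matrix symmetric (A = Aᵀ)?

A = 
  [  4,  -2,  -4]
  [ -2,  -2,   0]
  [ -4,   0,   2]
Yes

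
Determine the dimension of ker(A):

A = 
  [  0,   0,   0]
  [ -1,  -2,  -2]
nullity(A) = 2

Row reduce:
Swap R1 ↔ R2
REF = 
  [ -1,  -2,  -2]
  [  0,   0,   0]
Pivot columns: 1 → 1 pivot.
rank(A) = 1, so nullity(A) = 3 - 1 = 2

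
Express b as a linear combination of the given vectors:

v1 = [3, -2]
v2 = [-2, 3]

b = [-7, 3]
c1 = -3, c2 = -1

b = -3·v1 + -1·v2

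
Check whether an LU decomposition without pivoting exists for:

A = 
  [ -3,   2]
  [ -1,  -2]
Yes.
A[1,1] = -3 ≠ 0, so Gaussian elimination proceeds without a row swap: multiplier ℓ₂₁ = (-1)/(-3) = 1/3, and U[2,2] = -2 - (1/3)(2) = -8/3.
L = 
  [  1,   0]
  [1/3,   1]
U = 
  [  -3,    2]
  [   0, -8/3]
Check row 2 of LU: [(1/3)(-3), (1/3)(2) + (-8/3)] = [-1, -2] = row 2 of A ✓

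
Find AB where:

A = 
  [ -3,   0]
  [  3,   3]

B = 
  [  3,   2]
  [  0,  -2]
AB = 
  [ -9,  -6]
  [  9,   0]

A is 2×2 and B is 2×2, so AB is 2×2. Each entry is (row of A)·(column of B):
AB[1,1] = (-3)(3) + (0)(0) = -9
AB[1,2] = (-3)(2) + (0)(-2) = -6
AB[2,1] = (3)(3) + (3)(0) = 9
AB[2,2] = (3)(2) + (3)(-2) = 0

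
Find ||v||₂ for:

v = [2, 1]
2.236

||v||₂ = √((2)² + (1)²) = √5 = 2.236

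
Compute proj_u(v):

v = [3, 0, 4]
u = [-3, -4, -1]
v·u = (3)(-3) + (0)(-4) + (4)(-1) = -13
u·u = (-3)² + (-4)² + (-1)² = 26
proj_u(v) = (v·u / u·u) × u = (-13/26) × u = (-1/2) × u

proj_u(v) = [3/2, 2, 1/2]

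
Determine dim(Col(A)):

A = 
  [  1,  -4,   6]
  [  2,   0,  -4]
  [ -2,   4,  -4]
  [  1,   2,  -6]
Row reduce:
R2 → R2 - (2)·R1
R3 → R3 + (2)·R1
R4 → R4 - (1)·R1
R3 → R3 + (1/2)·R2
R4 → R4 - (3/4)·R2
REF = 
  [  1,  -4,   6]
  [  0,   8, -16]
  [  0,   0,   0]
  [  0,   0,   0]
Pivot columns: 1, 2 → 2 pivots.
dim(Col(A)) = number of pivot columns = 2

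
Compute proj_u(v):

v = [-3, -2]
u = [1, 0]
proj_u(v) = [-3, 0]

v·u = (-3)(1) + (-2)(0) = -3
u·u = (1)² + (0)² = 1
proj_u(v) = (v·u / u·u) × u = (-3/1) × u = (-3) × u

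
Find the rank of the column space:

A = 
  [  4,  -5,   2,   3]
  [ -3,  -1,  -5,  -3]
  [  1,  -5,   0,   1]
Row reduce:
R2 → R2 + (3/4)·R1
R3 → R3 - (1/4)·R1
R3 → R3 - (15/19)·R2
REF = 
  [    4,    -5,     2,     3]
  [    0, -19/4,  -7/2,  -3/4]
  [    0,     0, 43/19, 16/19]
Pivot columns: 1, 2, 3 → 3 pivots.
dim(Col(A)) = number of pivot columns = 3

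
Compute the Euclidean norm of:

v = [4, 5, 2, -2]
7

||v||₂ = √((4)² + (5)² + (2)² + (-2)²) = √49 = 7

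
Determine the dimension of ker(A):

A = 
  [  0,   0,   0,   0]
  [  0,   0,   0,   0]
nullity(A) = 4

Row reduce:
(no row operations needed)
REF = 
  [  0,   0,   0,   0]
  [  0,   0,   0,   0]
Pivot columns: none → 0 pivots.
rank(A) = 0, so nullity(A) = 4 - 0 = 4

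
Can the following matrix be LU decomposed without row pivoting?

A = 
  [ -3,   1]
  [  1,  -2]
Yes.
A[1,1] = -3 ≠ 0, so Gaussian elimination proceeds without a row swap: multiplier ℓ₂₁ = (1)/(-3) = -1/3, and U[2,2] = -2 - (-1/3)(1) = -5/3.
L = 
  [   1,    0]
  [-1/3,    1]
U = 
  [  -3,    1]
  [   0, -5/3]
Check row 2 of LU: [(-1/3)(-3), (-1/3)(1) + (-5/3)] = [1, -2] = row 2 of A ✓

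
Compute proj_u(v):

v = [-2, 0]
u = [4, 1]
v·u = (-2)(4) + (0)(1) = -8
u·u = (4)² + (1)² = 17
proj_u(v) = (v·u / u·u) × u = (-8/17) × u

proj_u(v) = [-32/17, -8/17]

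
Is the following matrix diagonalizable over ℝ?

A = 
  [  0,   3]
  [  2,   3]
Yes

tr(A) = 3, det(A) = -6
Characteristic polynomial: λ² - tr(A)λ + det(A) = λ² - 3λ - 6
λ² - 3λ - 6 = 0  ⇒  λ = (3 ± √((-3)² - 4·(-6)))/2 = (3 ± √(33))/2
  = (3 + √33)/2,  (3 - √33)/2
Eigenvalues: (3 + √33)/2, (3 - √33)/2  (≈ 4.372, -1.372)
The two irrational eigenvalues are distinct (simple), so each has alg. mult. = geom. mult. = 1.
Sum of geometric multiplicities equals n, so A has n independent eigenvectors.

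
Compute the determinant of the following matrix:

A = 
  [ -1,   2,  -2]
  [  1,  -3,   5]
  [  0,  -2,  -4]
Cofactor expansion along row 1:
det(A) = (-1)·((-3)(-4) - (5)(-2)) - (2)·((1)(-4) - (5)(0)) + (-2)·((1)(-2) - (-3)(0))
  = (-1)(22) - (2)(-4) + (-2)(-2)
  = -10

det(A) = -10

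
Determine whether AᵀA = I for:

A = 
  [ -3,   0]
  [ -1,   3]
No

AᵀA = 
  [ 10,  -3]
  [ -3,   9]
≠ I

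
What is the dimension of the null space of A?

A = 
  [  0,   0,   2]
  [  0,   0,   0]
nullity(A) = 2

Row reduce:
(no row operations needed)
REF = 
  [  0,   0,   2]
  [  0,   0,   0]
Pivot columns: 3 → 1 pivot.
rank(A) = 1, so nullity(A) = 3 - 1 = 2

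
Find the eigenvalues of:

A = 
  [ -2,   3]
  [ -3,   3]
λ = (1 + i√11)/2, (1 - i√11)/2  (≈ 0.5 + 1.658i, 0.5 - 1.658i)

tr(A) = 1, det(A) = 3
Characteristic polynomial: λ² - tr(A)λ + det(A) = λ² - λ + 3
λ² - λ + 3 = 0  ⇒  λ = (1 ± √((-1)² - 4·(3)))/2 = (1 ± √(-11))/2
  = (1 + i√11)/2,  (1 - i√11)/2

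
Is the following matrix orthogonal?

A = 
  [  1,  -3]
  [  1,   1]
No

AᵀA = 
  [  2,  -2]
  [ -2,  10]
≠ I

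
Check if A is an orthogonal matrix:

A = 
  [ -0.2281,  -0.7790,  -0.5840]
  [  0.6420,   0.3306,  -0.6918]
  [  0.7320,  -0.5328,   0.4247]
Yes

AᵀA = 
  [  1,  -0.0001,   0]
  [ -0.0001,   1,  -0.0001]
  [  0,  -0.0001,   1]
≈ I (equal to I up to the 4-dp rounding of the entries)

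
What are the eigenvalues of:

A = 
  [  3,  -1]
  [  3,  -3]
λ = √6, -√6  (≈ 2.449, -2.449)

tr(A) = 0, det(A) = -6
Characteristic polynomial: λ² - tr(A)λ + det(A) = λ² - 6
λ² - 6 = 0  ⇒  λ = (0 ± √((0)² - 4·(-6)))/2 = (0 ± √(24))/2
  = √6,  -√6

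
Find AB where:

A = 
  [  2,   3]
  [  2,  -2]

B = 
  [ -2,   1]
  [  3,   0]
AB = 
  [  5,   2]
  [-10,   2]

A is 2×2 and B is 2×2, so AB is 2×2. Each entry is (row of A)·(column of B):
AB[1,1] = (2)(-2) + (3)(3) = 5
AB[1,2] = (2)(1) + (3)(0) = 2
AB[2,1] = (2)(-2) + (-2)(3) = -10
AB[2,2] = (2)(1) + (-2)(0) = 2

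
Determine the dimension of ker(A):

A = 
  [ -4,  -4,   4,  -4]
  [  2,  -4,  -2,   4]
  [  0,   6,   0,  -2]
nullity(A) = 2

Row reduce:
R2 → R2 + (1/2)·R1
R3 → R3 + (1)·R2
REF = 
  [ -4,  -4,   4,  -4]
  [  0,  -6,   0,   2]
  [  0,   0,   0,   0]
Pivot columns: 1, 2 → 2 pivots.
rank(A) = 2, so nullity(A) = 4 - 2 = 2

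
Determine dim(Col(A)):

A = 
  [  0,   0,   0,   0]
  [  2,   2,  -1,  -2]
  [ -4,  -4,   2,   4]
dim(Col(A)) = 1

Row reduce:
Swap R1 ↔ R2
R3 → R3 + (2)·R1
REF = 
  [  2,   2,  -1,  -2]
  [  0,   0,   0,   0]
  [  0,   0,   0,   0]
Pivot columns: 1 → 1 pivot.
dim(Col(A)) = number of pivot columns = 1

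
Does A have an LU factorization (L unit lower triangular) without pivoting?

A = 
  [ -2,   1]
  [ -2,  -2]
Yes.
A[1,1] = -2 ≠ 0, so Gaussian elimination proceeds without a row swap: multiplier ℓ₂₁ = (-2)/(-2) = 1, and U[2,2] = -2 - (1)(1) = -3.
L = 
  [  1,   0]
  [  1,   1]
U = 
  [ -2,   1]
  [  0,  -3]
Check row 2 of LU: [(1)(-2), (1)(1) + (-3)] = [-2, -2] = row 2 of A ✓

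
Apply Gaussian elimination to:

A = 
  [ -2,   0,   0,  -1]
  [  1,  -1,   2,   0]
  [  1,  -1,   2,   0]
Row operations:
R2 → R2 + (1/2)·R1
R3 → R3 + (1/2)·R1
R3 → R3 - (1)·R2

Resulting echelon form:
REF = 
  [  -2,    0,    0,   -1]
  [   0,   -1,    2, -1/2]
  [   0,    0,    0,    0]

Rank = 2 (number of non-zero pivot rows).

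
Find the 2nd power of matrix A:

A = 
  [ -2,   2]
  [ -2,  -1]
A² = A·A:
A²[1,1] = (-2)(-2) + (2)(-2) = 0
A²[1,2] = (-2)(2) + (2)(-1) = -6
A²[2,1] = (-2)(-2) + (-1)(-2) = 6
A²[2,2] = (-2)(2) + (-1)(-1) = -3
A² = 
  [  0,  -6]
  [  6,  -3]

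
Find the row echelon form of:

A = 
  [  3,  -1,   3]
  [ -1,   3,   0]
Row operations:
R2 → R2 + (1/3)·R1

Resulting echelon form:
REF = 
  [  3,  -1,   3]
  [  0, 8/3,   1]

Rank = 2 (number of non-zero pivot rows).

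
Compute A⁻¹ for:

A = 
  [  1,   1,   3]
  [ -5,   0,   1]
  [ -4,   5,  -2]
det(A) = (1)·((0)(-2) - (1)(5)) - (1)·((-5)(-2) - (1)(-4)) + (3)·((-5)(5) - (0)(-4))
  = (1)(-5) - (1)(14) + (3)(-25)
  = -94
det(A) = -94 ≠ 0, so A is invertible.

Cofactors Cᵢⱼ = (-1)ⁱ⁺ʲ·Mᵢⱼ:
C = 
  [ -5, -14, -25]
  [ 17,  10,  -9]
  [  1, -16,   5]

adj(A) = Cᵀ:
adj(A) = 
  [ -5,  17,   1]
  [-14,  10, -16]
  [-25,  -9,   5]

A⁻¹ = (-1/94) · adj(A):
A⁻¹ = 
  [  5/94, -17/94,  -1/94]
  [  7/47,  -5/47,   8/47]
  [ 25/94,   9/94,  -5/94]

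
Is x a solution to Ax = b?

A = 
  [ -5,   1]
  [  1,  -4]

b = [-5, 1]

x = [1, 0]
Yes

Ax = [-5, 1] = b ✓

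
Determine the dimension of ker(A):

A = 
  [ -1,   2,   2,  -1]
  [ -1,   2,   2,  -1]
nullity(A) = 3

Row reduce:
R2 → R2 - (1)·R1
REF = 
  [ -1,   2,   2,  -1]
  [  0,   0,   0,   0]
Pivot columns: 1 → 1 pivot.
rank(A) = 1, so nullity(A) = 4 - 1 = 3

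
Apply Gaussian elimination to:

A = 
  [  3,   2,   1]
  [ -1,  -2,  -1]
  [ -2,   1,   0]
Row operations:
R2 → R2 + (1/3)·R1
R3 → R3 + (2/3)·R1
R3 → R3 + (7/4)·R2

Resulting echelon form:
REF = 
  [   3,    2,    1]
  [   0, -4/3, -2/3]
  [   0,    0, -1/2]

Rank = 3 (number of non-zero pivot rows).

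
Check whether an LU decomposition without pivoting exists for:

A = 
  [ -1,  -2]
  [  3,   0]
Yes.
A[1,1] = -1 ≠ 0, so Gaussian elimination proceeds without a row swap: multiplier ℓ₂₁ = (3)/(-1) = -3, and U[2,2] = 0 - (-3)(-2) = -6.
L = 
  [  1,   0]
  [ -3,   1]
U = 
  [ -1,  -2]
  [  0,  -6]
Check row 2 of LU: [(-3)(-1), (-3)(-2) + (-6)] = [3, 0] = row 2 of A ✓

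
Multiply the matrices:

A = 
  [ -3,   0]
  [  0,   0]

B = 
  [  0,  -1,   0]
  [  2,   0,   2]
A is 2×2 and B is 2×3, so AB is 2×3. Each entry is (row of A)·(column of B):
AB[1,1] = (-3)(0) + (0)(2) = 0
AB[1,2] = (-3)(-1) + (0)(0) = 3
AB[1,3] = (-3)(0) + (0)(2) = 0
AB[2,1] = (0)(0) + (0)(2) = 0
AB[2,2] = (0)(-1) + (0)(0) = 0
AB[2,3] = (0)(0) + (0)(2) = 0

AB = 
  [  0,   3,   0]
  [  0,   0,   0]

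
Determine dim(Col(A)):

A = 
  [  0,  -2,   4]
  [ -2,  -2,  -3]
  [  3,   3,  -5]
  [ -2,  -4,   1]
dim(Col(A)) = 3

Row reduce:
Swap R1 ↔ R2
R3 → R3 + (3/2)·R1
R4 → R4 - (1)·R1
R4 → R4 - (1)·R2
REF = 
  [   -2,    -2,    -3]
  [    0,    -2,     4]
  [    0,     0, -19/2]
  [    0,     0,     0]
Pivot columns: 1, 2, 3 → 3 pivots.
dim(Col(A)) = number of pivot columns = 3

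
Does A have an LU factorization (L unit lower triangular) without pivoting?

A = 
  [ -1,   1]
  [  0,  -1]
Yes.
A[1,1] = -1 ≠ 0, so Gaussian elimination proceeds without a row swap: multiplier ℓ₂₁ = (0)/(-1) = 0, and U[2,2] = -1 - (0)(1) = -1.
L = 
  [  1,   0]
  [  0,   1]
U = 
  [ -1,   1]
  [  0,  -1]
Check row 2 of LU: [(0)(-1), (0)(1) + (-1)] = [0, -1] = row 2 of A ✓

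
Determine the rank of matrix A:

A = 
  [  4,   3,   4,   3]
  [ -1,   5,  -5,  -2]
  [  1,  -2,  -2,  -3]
Row reduce:
R2 → R2 + (1/4)·R1
R3 → R3 - (1/4)·R1
R3 → R3 + (11/23)·R2
REF = 
  [      4,       3,       4,       3]
  [      0,    23/4,      -4,    -5/4]
  [      0,       0, -113/23, -100/23]
Pivot columns: 1, 2, 3 → 3 pivots.

rank(A) = 3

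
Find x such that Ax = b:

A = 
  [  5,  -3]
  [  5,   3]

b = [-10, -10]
Row reduce the augmented matrix [A|b]:
R2 → R2 - (1)·R1
REF = 
  [  5,  -3, -10]
  [  0,   6,   0]

Back-substitution:
x₂ = 0 / 6 = 0
x₁ = (-10 - (-3)(0)) / 5 = -2

x = [-2, 0]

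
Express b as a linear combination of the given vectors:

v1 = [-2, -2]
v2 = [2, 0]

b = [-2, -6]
c1 = 3, c2 = 2

b = 3·v1 + 2·v2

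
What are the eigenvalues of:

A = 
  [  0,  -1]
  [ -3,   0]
tr(A) = 0, det(A) = -3
Characteristic polynomial: λ² - tr(A)λ + det(A) = λ² - 3
λ² - 3 = 0  ⇒  λ = (0 ± √((0)² - 4·(-3)))/2 = (0 ± √(12))/2
  = √3,  -√3

λ = √3, -√3  (≈ 1.732, -1.732)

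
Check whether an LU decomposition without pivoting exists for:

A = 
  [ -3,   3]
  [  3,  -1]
Yes.
A[1,1] = -3 ≠ 0, so Gaussian elimination proceeds without a row swap: multiplier ℓ₂₁ = (3)/(-3) = -1, and U[2,2] = -1 - (-1)(3) = 2.
L = 
  [  1,   0]
  [ -1,   1]
U = 
  [ -3,   3]
  [  0,   2]
Check row 2 of LU: [(-1)(-3), (-1)(3) + 2] = [3, -1] = row 2 of A ✓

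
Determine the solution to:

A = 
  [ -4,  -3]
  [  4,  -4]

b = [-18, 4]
x = [3, 2]

Row reduce the augmented matrix [A|b]:
R2 → R2 + (1)·R1
REF = 
  [ -4,  -3, -18]
  [  0,  -7, -14]

Back-substitution:
x₂ = (-14) / (-7) = 2
x₁ = (-18 - (-3)(2)) / (-4) = 3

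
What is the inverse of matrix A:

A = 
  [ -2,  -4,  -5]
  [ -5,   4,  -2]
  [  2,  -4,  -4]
det(A) = (-2)·((4)(-4) - (-2)(-4)) - (-4)·((-5)(-4) - (-2)(2)) + (-5)·((-5)(-4) - (4)(2))
  = (-2)(-24) - (-4)(24) + (-5)(12)
  = 84
det(A) = 84 ≠ 0, so A is invertible.

Cofactors Cᵢⱼ = (-1)ⁱ⁺ʲ·Mᵢⱼ:
C = 
  [-24, -24,  12]
  [  4,  18, -16]
  [ 28,  21, -28]

adj(A) = Cᵀ:
adj(A) = 
  [-24,   4,  28]
  [-24,  18,  21]
  [ 12, -16, -28]

A⁻¹ = (1/84) · adj(A):
A⁻¹ = 
  [ -2/7,  1/21,   1/3]
  [ -2/7,  3/14,   1/4]
  [  1/7, -4/21,  -1/3]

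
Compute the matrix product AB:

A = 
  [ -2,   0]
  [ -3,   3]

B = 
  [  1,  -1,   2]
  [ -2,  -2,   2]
AB = 
  [ -2,   2,  -4]
  [ -9,  -3,   0]

A is 2×2 and B is 2×3, so AB is 2×3. Each entry is (row of A)·(column of B):
AB[1,1] = (-2)(1) + (0)(-2) = -2
AB[1,2] = (-2)(-1) + (0)(-2) = 2
AB[1,3] = (-2)(2) + (0)(2) = -4
AB[2,1] = (-3)(1) + (3)(-2) = -9
AB[2,2] = (-3)(-1) + (3)(-2) = -3
AB[2,3] = (-3)(2) + (3)(2) = 0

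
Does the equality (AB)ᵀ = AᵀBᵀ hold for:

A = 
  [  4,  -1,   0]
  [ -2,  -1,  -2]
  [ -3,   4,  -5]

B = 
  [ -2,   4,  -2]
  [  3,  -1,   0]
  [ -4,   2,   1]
No

(AB)ᵀ = 
  [-11,   9,  38]
  [ 17, -11, -26]
  [ -8,   2,   1]

AᵀBᵀ = 
  [-10,  14, -23]
  [-10,  -2,   6]
  [  2,   2,  -9]

The two matrices differ, so (AB)ᵀ ≠ AᵀBᵀ in general. The correct identity is (AB)ᵀ = BᵀAᵀ.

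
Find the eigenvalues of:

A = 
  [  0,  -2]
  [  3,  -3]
tr(A) = -3, det(A) = 6
Characteristic polynomial: λ² - tr(A)λ + det(A) = λ² + 3λ + 6
λ² + 3λ + 6 = 0  ⇒  λ = (-3 ± √((3)² - 4·(6)))/2 = (-3 ± √(-15))/2
  = (-3 + i√15)/2,  (-3 - i√15)/2

λ = (-3 + i√15)/2, (-3 - i√15)/2  (≈ -1.5 + 1.936i, -1.5 - 1.936i)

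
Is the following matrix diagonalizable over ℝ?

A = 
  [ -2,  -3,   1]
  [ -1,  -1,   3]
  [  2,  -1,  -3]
No

Characteristic polynomial: det(λI - A) = λ³ + 6λ² + 9λ + 18
By the rational root theorem any rational root is an integer dividing 18; none of those is a root, so p(λ) has no rational roots and hence (being an irreducible cubic) no repeated roots.
Discriminant of the cubic: Δ = -6804
Δ < 0 ⇒ one real eigenvalue and a complex-conjugate pair: λ ≈ -4.914, -0.543 + 1.835i, -0.543 - 1.835i
Has complex eigenvalues (not diagonalizable over ℝ).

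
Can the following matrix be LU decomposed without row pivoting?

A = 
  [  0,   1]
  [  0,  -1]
Yes.
The first column is zero, so A is already upper triangular: L = I, U = A.
L = 
  [  1,   0]
  [  0,   1]
U = 
  [  0,   1]
  [  0,  -1]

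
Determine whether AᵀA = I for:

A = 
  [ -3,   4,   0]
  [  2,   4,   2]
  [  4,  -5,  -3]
No

AᵀA = 
  [ 29, -24,  -8]
  [-24,  57,  23]
  [ -8,  23,  13]
≠ I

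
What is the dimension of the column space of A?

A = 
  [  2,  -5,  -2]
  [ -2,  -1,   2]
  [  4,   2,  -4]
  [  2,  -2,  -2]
Row reduce:
R2 → R2 + (1)·R1
R3 → R3 - (2)·R1
R4 → R4 - (1)·R1
R3 → R3 + (2)·R2
R4 → R4 + (1/2)·R2
REF = 
  [  2,  -5,  -2]
  [  0,  -6,   0]
  [  0,   0,   0]
  [  0,   0,   0]
Pivot columns: 1, 2 → 2 pivots.
dim(Col(A)) = number of pivot columns = 2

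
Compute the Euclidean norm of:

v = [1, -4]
4.123

||v||₂ = √((1)² + (-4)²) = √17 = 4.123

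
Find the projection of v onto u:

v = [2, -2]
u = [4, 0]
v·u = (2)(4) + (-2)(0) = 8
u·u = (4)² + (0)² = 16
proj_u(v) = (v·u / u·u) × u = (8/16) × u = (1/2) × u

proj_u(v) = [2, 0]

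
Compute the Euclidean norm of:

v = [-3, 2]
3.606

||v||₂ = √((-3)² + (2)²) = √13 = 3.606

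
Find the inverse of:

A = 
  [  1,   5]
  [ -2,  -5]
det(A) = (1)(-5) - (5)(-2) = 5
For a 2×2 matrix, A⁻¹ = (1/det(A)) · [[d, -b], [-c, a]]
    = (1/5) · [[-5, -5], [2, 1]]

A⁻¹ = 
  [ -1,  -1]
  [2/5, 1/5]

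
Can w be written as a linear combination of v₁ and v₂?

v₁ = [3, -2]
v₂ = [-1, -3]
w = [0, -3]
Yes

Form the augmented matrix and row-reduce:
[v₁|v₂|w] = 
  [  3,  -1,   0]
  [ -2,  -3,  -3]
R2 → R2 + (2/3)·R1
REF = 
  [    3,    -1,     0]
  [    0, -11/3,    -3]

No row of the form [0 0 | nonzero], so the system is consistent. Back-substitution gives c₁ = 3/11, c₂ = 9/11: w = (3/11)·v₁ + (9/11)·v₂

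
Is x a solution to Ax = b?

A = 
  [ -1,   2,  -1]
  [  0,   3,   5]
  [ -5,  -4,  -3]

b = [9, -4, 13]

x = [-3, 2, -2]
Yes

Ax = [9, -4, 13] = b ✓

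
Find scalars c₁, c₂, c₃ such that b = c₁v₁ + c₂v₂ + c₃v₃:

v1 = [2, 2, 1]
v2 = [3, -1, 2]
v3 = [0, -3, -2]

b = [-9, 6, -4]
c1 = 0, c2 = -3, c3 = -1

b = 0·v1 + -3·v2 + -1·v3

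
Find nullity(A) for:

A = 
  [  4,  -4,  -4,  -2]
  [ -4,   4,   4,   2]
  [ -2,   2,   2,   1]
nullity(A) = 3

Row reduce:
R2 → R2 + (1)·R1
R3 → R3 + (1/2)·R1
REF = 
  [  4,  -4,  -4,  -2]
  [  0,   0,   0,   0]
  [  0,   0,   0,   0]
Pivot columns: 1 → 1 pivot.
rank(A) = 1, so nullity(A) = 4 - 1 = 3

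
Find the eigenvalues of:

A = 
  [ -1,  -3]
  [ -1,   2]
λ = (1 + √21)/2, (1 - √21)/2  (≈ 2.791, -1.791)

tr(A) = 1, det(A) = -5
Characteristic polynomial: λ² - tr(A)λ + det(A) = λ² - λ - 5
λ² - λ - 5 = 0  ⇒  λ = (1 ± √((-1)² - 4·(-5)))/2 = (1 ± √(21))/2
  = (1 + √21)/2,  (1 - √21)/2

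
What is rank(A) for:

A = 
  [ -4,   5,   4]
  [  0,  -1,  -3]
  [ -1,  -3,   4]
rank(A) = 3

Row reduce:
R3 → R3 - (1/4)·R1
R3 → R3 - (17/4)·R2
REF = 
  [  -4,    5,    4]
  [   0,   -1,   -3]
  [   0,    0, 63/4]
Pivot columns: 1, 2, 3 → 3 pivots.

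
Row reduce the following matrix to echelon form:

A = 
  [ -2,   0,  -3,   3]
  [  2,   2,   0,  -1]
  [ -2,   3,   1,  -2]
Row operations:
R2 → R2 + (1)·R1
R3 → R3 - (1)·R1
R3 → R3 - (3/2)·R2

Resulting echelon form:
REF = 
  [  -2,    0,   -3,    3]
  [   0,    2,   -3,    2]
  [   0,    0, 17/2,   -8]

Rank = 3 (number of non-zero pivot rows).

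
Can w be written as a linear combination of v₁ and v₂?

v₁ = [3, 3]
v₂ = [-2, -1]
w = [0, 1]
Yes

Form the augmented matrix and row-reduce:
[v₁|v₂|w] = 
  [  3,  -2,   0]
  [  3,  -1,   1]
R2 → R2 - (1)·R1
REF = 
  [  3,  -2,   0]
  [  0,   1,   1]

No row of the form [0 0 | nonzero], so the system is consistent. Back-substitution gives c₁ = 2/3, c₂ = 1: w = (2/3)·v₁ + (1)·v₂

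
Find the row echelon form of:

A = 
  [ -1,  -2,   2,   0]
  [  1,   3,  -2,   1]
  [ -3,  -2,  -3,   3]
Row operations:
R2 → R2 + (1)·R1
R3 → R3 - (3)·R1
R3 → R3 - (4)·R2

Resulting echelon form:
REF = 
  [ -1,  -2,   2,   0]
  [  0,   1,   0,   1]
  [  0,   0,  -9,  -1]

Rank = 3 (number of non-zero pivot rows).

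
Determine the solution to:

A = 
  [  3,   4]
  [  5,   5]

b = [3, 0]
x = [-3, 3]

Row reduce the augmented matrix [A|b]:
R2 → R2 - (5/3)·R1
REF = 
  [   3,    4,    3]
  [   0, -5/3,   -5]

Back-substitution:
x₂ = (-5) / (-5/3) = 3
x₁ = (3 - (4)(3)) / 3 = -3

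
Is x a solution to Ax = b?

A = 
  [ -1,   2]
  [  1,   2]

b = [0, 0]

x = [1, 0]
No

Ax = [-1, 1] ≠ b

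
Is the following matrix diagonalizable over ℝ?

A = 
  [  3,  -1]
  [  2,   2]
No

tr(A) = 5, det(A) = 8
Characteristic polynomial: λ² - tr(A)λ + det(A) = λ² - 5λ + 8
λ² - 5λ + 8 = 0  ⇒  λ = (5 ± √((-5)² - 4·(8)))/2 = (5 ± √(-7))/2
  = (5 + i√7)/2,  (5 - i√7)/2
Eigenvalues: (5 + i√7)/2, (5 - i√7)/2  (≈ 2.5 + 1.323i, 2.5 - 1.323i)
Has complex eigenvalues (not diagonalizable over ℝ).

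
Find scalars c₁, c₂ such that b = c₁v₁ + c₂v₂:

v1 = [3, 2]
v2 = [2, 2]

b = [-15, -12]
c1 = -3, c2 = -3

b = -3·v1 + -3·v2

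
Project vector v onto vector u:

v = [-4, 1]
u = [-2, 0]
v·u = (-4)(-2) + (1)(0) = 8
u·u = (-2)² + (0)² = 4
proj_u(v) = (v·u / u·u) × u = (8/4) × u = (2) × u

proj_u(v) = [-4, 0]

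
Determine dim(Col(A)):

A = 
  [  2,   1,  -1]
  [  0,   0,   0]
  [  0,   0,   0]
Row reduce:
(no row operations needed)
REF = 
  [  2,   1,  -1]
  [  0,   0,   0]
  [  0,   0,   0]
Pivot columns: 1 → 1 pivot.
dim(Col(A)) = number of pivot columns = 1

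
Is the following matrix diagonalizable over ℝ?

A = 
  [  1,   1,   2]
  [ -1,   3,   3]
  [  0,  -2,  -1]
No

Characteristic polynomial: det(λI - A) = λ³ - 3λ² + 6λ - 6
By the rational root theorem any rational root is an integer dividing 6; none of those is a root, so p(λ) has no rational roots and hence (being an irreducible cubic) no repeated roots.
Discriminant of the cubic: Δ = -216
Δ < 0 ⇒ one real eigenvalue and a complex-conjugate pair: λ ≈ 0.702 + 1.807i, 0.702 - 1.807i, 1.596
Has complex eigenvalues (not diagonalizable over ℝ).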